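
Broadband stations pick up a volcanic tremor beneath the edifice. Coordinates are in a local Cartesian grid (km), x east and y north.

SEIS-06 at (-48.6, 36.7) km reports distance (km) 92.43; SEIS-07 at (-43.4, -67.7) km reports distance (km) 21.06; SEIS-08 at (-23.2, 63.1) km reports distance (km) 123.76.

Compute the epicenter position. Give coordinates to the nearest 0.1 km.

Circle about each station: (x + 48.6)² + (y − 36.7)² = 92.43²; (x + 43.4)² + (y + 67.7)² = 21.06²; (x + 23.2)² + (y − 63.1)² = 123.76².
Subtracting the SEIS-06 equation from the SEIS-07 and SEIS-08 equations removes the quadratic terms:
10.4 x − 208.8 y = 10857.78
50.8 x + 52.8 y = -5962.23
Solving the 2×2 system: x ≈ -60.2, y ≈ -55.0 km.

-60.2 km east, -55.0 km north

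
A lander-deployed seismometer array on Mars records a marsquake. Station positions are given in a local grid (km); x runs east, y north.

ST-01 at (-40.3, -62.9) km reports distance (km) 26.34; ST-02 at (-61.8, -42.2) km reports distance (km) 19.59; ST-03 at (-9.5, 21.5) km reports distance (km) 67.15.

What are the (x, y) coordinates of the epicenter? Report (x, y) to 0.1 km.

(-43.0, -36.7)

Circle about each station: (x + 40.3)² + (y + 62.9)² = 26.34²; (x + 61.8)² + (y + 42.2)² = 19.59²; (x + 9.5)² + (y − 21.5)² = 67.15².
Subtracting pairs of circle equations eliminates x²+y² and gives linear equations (the radical axes):
-43.0 x + 41.4 y = 329.61
61.6 x + 168.8 y = -8843.33
Solving the 2×2 system: x ≈ -43.0, y ≈ -36.7 km.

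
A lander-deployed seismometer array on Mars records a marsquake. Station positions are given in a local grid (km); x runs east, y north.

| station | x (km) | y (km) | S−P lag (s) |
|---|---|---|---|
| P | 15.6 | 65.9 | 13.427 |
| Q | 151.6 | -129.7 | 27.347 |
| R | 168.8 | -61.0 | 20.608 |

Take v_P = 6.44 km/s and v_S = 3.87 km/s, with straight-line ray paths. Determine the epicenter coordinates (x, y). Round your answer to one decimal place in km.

(126.4, 134.3)

Distance from S−P lag: d = Δt · v_P v_S / (v_P − v_S) = Δt · (6.44·3.87)/(6.44−3.87) ≈ 9.6976·Δt.
So d_P = 130.21, d_Q = 265.20, d_R = 199.85 km.
Circle about each station: (x − 15.6)² + (y − 65.9)² = 130.21²; (x − 151.6)² + (y + 129.7)² = 265.20²; (x − 168.8)² + (y + 61.0)² = 199.85².
Subtracting pairs of circle equations eliminates x²+y² and gives linear equations (the radical axes):
272.0 x − 391.2 y = -18157.92
306.4 x − 253.8 y = 4642.89
Solving the 2×2 system: x ≈ 126.4, y ≈ 134.3 km.
Check against P (with the unrounded x, y): √((x − 15.6)²+(y − 65.9)²) = 130.21 ≈ 130.21 km. ✓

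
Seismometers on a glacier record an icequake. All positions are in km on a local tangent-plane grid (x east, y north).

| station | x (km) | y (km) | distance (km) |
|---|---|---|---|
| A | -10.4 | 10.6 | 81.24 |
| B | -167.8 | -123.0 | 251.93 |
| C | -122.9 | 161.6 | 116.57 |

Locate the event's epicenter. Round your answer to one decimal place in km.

Circle about each station: (x + 10.4)² + (y − 10.6)² = 81.24²; (x + 167.8)² + (y + 123.0)² = 251.93²; (x + 122.9)² + (y − 161.6)² = 116.57².
Subtracting pairs of circle equations eliminates x²+y² and gives linear equations (the radical axes):
-314.8 x − 267.2 y = -13803.47
-225.0 x + 302.0 y = 34009.82
Solving the 2×2 system: x ≈ -31.7, y ≈ 89.0 km.

-31.7 km east, 89.0 km north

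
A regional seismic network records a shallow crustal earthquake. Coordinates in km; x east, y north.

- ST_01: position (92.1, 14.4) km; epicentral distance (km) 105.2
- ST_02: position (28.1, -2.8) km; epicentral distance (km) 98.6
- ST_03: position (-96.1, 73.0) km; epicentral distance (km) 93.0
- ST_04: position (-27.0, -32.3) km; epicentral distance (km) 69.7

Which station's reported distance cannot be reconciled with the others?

ST_02

Solve using three stations at a time. Using ST_01, ST_03, ST_04 (subtract circle equations pairwise → linear system) gives (x, y) ≈ (-11.0, 35.5).
Distances from that point to each station vs reported:
  ST_01: calculated 105.2 vs reported 105.2 → residual 0.0 km
  ST_02: calculated 54.7 vs reported 98.6 → residual 43.9 km
  ST_03: calculated 93.0 vs reported 93.0 → residual 0.0 km
  ST_04: calculated 69.7 vs reported 69.7 → residual 0.0 km
ST_01, ST_03, ST_04 are mutually consistent (residuals ≈ 0); ST_02 is off by 43.9 km.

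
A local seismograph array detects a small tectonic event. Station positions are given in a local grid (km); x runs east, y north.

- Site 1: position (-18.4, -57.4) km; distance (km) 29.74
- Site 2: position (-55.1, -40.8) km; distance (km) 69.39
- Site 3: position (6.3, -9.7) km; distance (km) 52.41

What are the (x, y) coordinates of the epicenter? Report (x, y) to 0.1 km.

Circle about each station: (x + 18.4)² + (y + 57.4)² = 29.74²; (x + 55.1)² + (y + 40.8)² = 69.39²; (x − 6.3)² + (y + 9.7)² = 52.41².
Subtracting pairs of circle equations eliminates x²+y² and gives linear equations (the radical axes):
-73.4 x + 33.2 y = -2863.17
49.4 x + 95.4 y = -5361.88
Solving the 2×2 system: x ≈ 11.0, y ≈ -61.9 km.

(11.0, -61.9)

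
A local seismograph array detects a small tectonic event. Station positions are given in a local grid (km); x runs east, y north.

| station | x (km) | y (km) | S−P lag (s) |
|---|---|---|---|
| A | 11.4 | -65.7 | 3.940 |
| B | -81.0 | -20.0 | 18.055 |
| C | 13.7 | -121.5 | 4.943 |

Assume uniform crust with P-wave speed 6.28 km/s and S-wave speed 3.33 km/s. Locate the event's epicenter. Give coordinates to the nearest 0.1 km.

Distance from S−P lag: d = Δt · v_P v_S / (v_P − v_S) = Δt · (6.28·3.33)/(6.28−3.33) ≈ 7.0889·Δt.
So d_A = 27.93, d_B = 127.99, d_C = 35.04 km.
Circle about each station: (x − 11.4)² + (y + 65.7)² = 27.93²; (x + 81.0)² + (y + 20.0)² = 127.99²; (x − 13.7)² + (y + 121.5)² = 35.04².
Subtracting the A equation from the B and C equations removes the quadratic terms:
-184.8 x + 91.4 y = -13086.81
4.6 x − 111.6 y = 10055.77
Solving the 2×2 system: x ≈ 26.8, y ≈ -89.0 km.

x ≈ 26.8 km, y ≈ -89.0 km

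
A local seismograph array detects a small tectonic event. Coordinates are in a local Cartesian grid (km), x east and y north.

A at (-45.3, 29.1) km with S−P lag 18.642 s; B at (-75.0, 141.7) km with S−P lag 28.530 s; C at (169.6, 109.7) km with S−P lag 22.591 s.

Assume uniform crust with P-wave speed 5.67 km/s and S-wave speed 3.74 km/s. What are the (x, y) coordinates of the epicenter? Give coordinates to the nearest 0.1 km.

89.4 km east, -125.2 km north

Distance from S−P lag: d = Δt · v_P v_S / (v_P − v_S) = Δt · (5.67·3.74)/(5.67−3.74) ≈ 10.9875·Δt.
So d_A = 204.83, d_B = 313.47, d_C = 248.22 km.
Circle about each station: (x + 45.3)² + (y − 29.1)² = 204.83²; (x + 75.0)² + (y − 141.7)² = 313.47²; (x − 169.6)² + (y − 109.7)² = 248.22².
Subtracting pairs of circle equations eliminates x²+y² and gives linear equations (the radical axes):
-59.4 x + 225.2 y = -33503.12
429.8 x + 161.2 y = 18241.51
Solving the 2×2 system: x ≈ 89.4, y ≈ -125.2 km.
Check against A (with the unrounded x, y): √((x + 45.3)²+(y − 29.1)²) = 204.81 ≈ 204.83 km. ✓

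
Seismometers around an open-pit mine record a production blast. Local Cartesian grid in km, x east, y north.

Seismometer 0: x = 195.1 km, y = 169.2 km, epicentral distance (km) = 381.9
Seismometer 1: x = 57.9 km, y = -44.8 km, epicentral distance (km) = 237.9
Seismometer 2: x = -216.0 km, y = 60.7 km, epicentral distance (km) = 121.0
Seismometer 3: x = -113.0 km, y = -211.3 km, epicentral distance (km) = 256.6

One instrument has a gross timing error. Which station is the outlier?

Seismometer 2

Solve using three stations at a time. Using Seismometer 0, Seismometer 1, Seismometer 3 (subtract circle equations pairwise → linear system) gives (x, y) ≈ (-164.4, 40.1).
Distances from that point to each station vs reported:
  Seismometer 0: calculated 381.9 vs reported 381.9 → residual 0.0 km
  Seismometer 1: calculated 237.9 vs reported 237.9 → residual 0.0 km
  Seismometer 2: calculated 55.6 vs reported 121.0 → residual 65.4 km
  Seismometer 3: calculated 256.6 vs reported 256.6 → residual 0.0 km
Seismometer 0, Seismometer 1, Seismometer 3 are mutually consistent (residuals ≈ 0); Seismometer 2 is off by 65.4 km.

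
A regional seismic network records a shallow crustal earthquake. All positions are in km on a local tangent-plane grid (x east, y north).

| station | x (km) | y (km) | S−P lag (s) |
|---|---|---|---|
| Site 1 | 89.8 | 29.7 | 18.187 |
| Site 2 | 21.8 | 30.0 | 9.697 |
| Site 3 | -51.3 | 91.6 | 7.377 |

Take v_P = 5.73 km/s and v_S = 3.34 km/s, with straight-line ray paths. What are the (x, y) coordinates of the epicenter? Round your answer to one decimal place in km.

(-55.8, 32.7)

Distance from S−P lag: d = Δt · v_P v_S / (v_P − v_S) = Δt · (5.73·3.34)/(5.73−3.34) ≈ 8.0076·Δt.
So d_Site 1 = 145.63, d_Site 2 = 77.65, d_Site 3 = 59.07 km.
Circle about each station: (x − 89.8)² + (y − 29.7)² = 145.63²; (x − 21.8)² + (y − 30.0)² = 77.65²; (x + 51.3)² + (y − 91.6)² = 59.07².
Subtracting the Site 1 equation from the Site 2 and Site 3 equations removes the quadratic terms:
-136.0 x + 0.6 y = 7607.68
-282.2 x + 123.8 y = 19794.95
Solving the 2×2 system: x ≈ -55.8, y ≈ 32.7 km.
Check against Site 1 (with the unrounded x, y): √((x − 89.8)²+(y − 29.7)²) = 145.63 ≈ 145.63 km. ✓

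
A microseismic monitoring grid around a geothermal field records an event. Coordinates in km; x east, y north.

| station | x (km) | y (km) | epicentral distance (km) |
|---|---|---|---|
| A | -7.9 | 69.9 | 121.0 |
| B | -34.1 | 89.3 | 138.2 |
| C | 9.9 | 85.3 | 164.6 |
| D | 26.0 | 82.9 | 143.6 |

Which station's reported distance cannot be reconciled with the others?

Solve using three stations at a time. Using A, B, D (subtract circle equations pairwise → linear system) gives (x, y) ≈ (-31.1, -48.9).
Distances from that point to each station vs reported:
  A: calculated 121.1 vs reported 121.0 → residual 0.1 km
  B: calculated 138.3 vs reported 138.2 → residual 0.1 km
  C: calculated 140.3 vs reported 164.6 → residual 24.3 km
  D: calculated 143.7 vs reported 143.6 → residual 0.1 km
A, B, D are mutually consistent (residuals ≈ 0); C is off by 24.3 km.

C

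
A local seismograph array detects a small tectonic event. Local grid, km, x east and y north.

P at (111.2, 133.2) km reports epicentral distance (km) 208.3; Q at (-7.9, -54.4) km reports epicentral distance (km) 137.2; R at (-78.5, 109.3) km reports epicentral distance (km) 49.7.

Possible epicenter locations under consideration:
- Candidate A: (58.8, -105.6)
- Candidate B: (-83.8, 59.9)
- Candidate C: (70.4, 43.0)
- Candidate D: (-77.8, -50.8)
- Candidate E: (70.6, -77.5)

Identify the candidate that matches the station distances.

For each candidate, compare |candidate − station| to the reported distance:
Candidate A: residuals P 36.2, Q 53.1, R 205.3 → max 205.3 km
Candidate B: residuals P 0.0, Q 0.0, R 0.0 → max 0.0 km
Candidate C: residuals P 109.3, Q 12.2, R 113.3 → max 113.3 km
Candidate D: residuals P 55.5, Q 67.2, R 110.4 → max 110.4 km
Candidate E: residuals P 6.3, Q 55.4, R 189.3 → max 189.3 km
Only Candidate B has all residuals ≈ 0.

Candidate B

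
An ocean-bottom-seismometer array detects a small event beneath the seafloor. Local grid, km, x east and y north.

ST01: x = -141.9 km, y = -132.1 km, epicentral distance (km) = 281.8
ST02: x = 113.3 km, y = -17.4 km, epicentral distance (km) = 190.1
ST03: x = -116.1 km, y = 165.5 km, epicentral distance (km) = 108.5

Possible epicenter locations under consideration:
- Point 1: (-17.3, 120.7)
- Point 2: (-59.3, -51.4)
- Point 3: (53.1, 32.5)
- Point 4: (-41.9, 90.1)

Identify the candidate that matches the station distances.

For each candidate, compare |candidate − station| to the reported distance:
Point 1: residuals ST01 0.0, ST02 0.0, ST03 0.0 → max 0.0 km
Point 2: residuals ST01 166.3, ST02 14.2, ST03 115.7 → max 166.3 km
Point 3: residuals ST01 26.6, ST02 111.9, ST03 106.7 → max 111.9 km
Point 4: residuals ST01 38.1, ST02 1.3, ST03 2.7 → max 38.1 km
Only Point 1 has all residuals ≈ 0.

Point 1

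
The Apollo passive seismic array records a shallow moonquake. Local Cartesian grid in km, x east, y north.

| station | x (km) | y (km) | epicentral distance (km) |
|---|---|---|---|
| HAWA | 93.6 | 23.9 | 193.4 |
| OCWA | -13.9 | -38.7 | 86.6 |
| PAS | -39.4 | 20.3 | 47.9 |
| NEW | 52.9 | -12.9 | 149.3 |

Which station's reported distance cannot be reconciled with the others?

Solve using three stations at a time. Using HAWA, OCWA, NEW (subtract circle equations pairwise → linear system) gives (x, y) ≈ (-96.5, -12.1).
Distances from that point to each station vs reported:
  HAWA: calculated 193.5 vs reported 193.4 → residual 0.1 km
  OCWA: calculated 86.8 vs reported 86.6 → residual 0.2 km
  PAS: calculated 65.7 vs reported 47.9 → residual 17.8 km
  NEW: calculated 149.4 vs reported 149.3 → residual 0.1 km
HAWA, OCWA, NEW are mutually consistent (residuals ≈ 0); PAS is off by 17.8 km.

PAS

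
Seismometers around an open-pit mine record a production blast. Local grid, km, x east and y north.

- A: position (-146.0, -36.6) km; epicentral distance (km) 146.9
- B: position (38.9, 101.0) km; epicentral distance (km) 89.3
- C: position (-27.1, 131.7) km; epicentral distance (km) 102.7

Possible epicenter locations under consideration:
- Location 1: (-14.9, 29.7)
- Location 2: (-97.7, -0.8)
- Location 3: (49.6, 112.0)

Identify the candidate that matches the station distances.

For each candidate, compare |candidate − station| to the reported distance:
Location 1: residuals A 0.0, B 0.0, C 0.0 → max 0.0 km
Location 2: residuals A 86.8, B 81.1, C 47.4 → max 86.8 km
Location 3: residuals A 98.7, B 74.0, C 23.5 → max 98.7 km
Only Location 1 has all residuals ≈ 0.

Location 1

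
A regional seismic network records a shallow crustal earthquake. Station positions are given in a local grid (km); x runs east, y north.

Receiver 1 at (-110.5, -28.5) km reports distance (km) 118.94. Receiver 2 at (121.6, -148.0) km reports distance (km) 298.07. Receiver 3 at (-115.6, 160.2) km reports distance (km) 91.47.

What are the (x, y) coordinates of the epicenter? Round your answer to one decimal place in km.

Circle about each station: (x + 110.5)² + (y + 28.5)² = 118.94²; (x − 121.6)² + (y + 148.0)² = 298.07²; (x + 115.6)² + (y − 160.2)² = 91.47².
Subtracting pairs of circle equations eliminates x²+y² and gives linear equations (the radical axes):
464.2 x − 239.0 y = -51030.94
-10.2 x + 377.4 y = 31784.86
Solving the 2×2 system: x ≈ -67.5, y ≈ 82.4 km.

x ≈ -67.5 km, y ≈ 82.4 km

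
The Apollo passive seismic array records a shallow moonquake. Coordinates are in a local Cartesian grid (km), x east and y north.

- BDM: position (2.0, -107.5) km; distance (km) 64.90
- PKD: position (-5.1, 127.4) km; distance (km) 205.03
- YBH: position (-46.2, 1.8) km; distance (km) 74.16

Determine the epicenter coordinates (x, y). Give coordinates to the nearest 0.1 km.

(-52.4, -72.1)

Circle about each station: (x − 2.0)² + (y + 107.5)² = 64.90²; (x + 5.1)² + (y − 127.4)² = 205.03²; (x + 46.2)² + (y − 1.8)² = 74.16².
Subtracting the BDM equation from the PKD and YBH equations removes the quadratic terms:
-14.2 x + 469.8 y = -33128.77
-96.4 x + 218.6 y = -10710.27
Solving the 2×2 system: x ≈ -52.4, y ≈ -72.1 km.
Check against BDM (with the unrounded x, y): √((x − 2.0)²+(y + 107.5)²) = 64.90 ≈ 64.90 km. ✓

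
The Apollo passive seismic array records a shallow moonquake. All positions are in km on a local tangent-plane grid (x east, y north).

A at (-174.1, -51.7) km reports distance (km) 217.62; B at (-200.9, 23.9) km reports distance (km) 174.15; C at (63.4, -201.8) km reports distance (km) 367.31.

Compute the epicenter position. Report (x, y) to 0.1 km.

-71.1 km east, 140.0 km north

Circle about each station: (x + 174.1)² + (y + 51.7)² = 217.62²; (x + 200.9)² + (y − 23.9)² = 174.15²; (x − 63.4)² + (y + 201.8)² = 367.31².
Subtracting pairs of circle equations eliminates x²+y² and gives linear equations (the radical axes):
-53.6 x + 151.2 y = 24978.56
475.0 x − 300.2 y = -75799.07
Solving the 2×2 system: x ≈ -71.1, y ≈ 140.0 km.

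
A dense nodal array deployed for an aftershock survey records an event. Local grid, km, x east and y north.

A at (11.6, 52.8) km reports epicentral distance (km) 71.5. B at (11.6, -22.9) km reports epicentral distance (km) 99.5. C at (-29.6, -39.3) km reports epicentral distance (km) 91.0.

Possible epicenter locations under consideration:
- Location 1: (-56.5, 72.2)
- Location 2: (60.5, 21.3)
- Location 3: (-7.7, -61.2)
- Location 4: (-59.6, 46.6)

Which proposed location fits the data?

For each candidate, compare |candidate − station| to the reported distance:
Location 1: residuals A 0.7, B 17.5, C 23.7 → max 23.7 km
Location 2: residuals A 13.3, B 33.6, C 17.6 → max 33.6 km
Location 3: residuals A 44.1, B 56.6, C 60.0 → max 60.0 km
Location 4: residuals A 0.0, B 0.0, C 0.0 → max 0.0 km
Only Location 4 has all residuals ≈ 0.

Location 4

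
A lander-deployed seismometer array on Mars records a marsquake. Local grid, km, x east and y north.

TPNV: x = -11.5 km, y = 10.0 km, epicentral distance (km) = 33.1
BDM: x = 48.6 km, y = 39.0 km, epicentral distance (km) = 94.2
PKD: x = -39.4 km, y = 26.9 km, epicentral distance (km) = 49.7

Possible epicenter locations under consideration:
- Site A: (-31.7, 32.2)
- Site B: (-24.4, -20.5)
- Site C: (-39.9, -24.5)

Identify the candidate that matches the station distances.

For each candidate, compare |candidate − station| to the reported distance:
Site A: residuals TPNV 3.1, BDM 13.6, PKD 40.4 → max 40.4 km
Site B: residuals TPNV 0.0, BDM 0.0, PKD 0.0 → max 0.0 km
Site C: residuals TPNV 11.6, BDM 14.7, PKD 1.7 → max 14.7 km
Only Site B has all residuals ≈ 0.

Site B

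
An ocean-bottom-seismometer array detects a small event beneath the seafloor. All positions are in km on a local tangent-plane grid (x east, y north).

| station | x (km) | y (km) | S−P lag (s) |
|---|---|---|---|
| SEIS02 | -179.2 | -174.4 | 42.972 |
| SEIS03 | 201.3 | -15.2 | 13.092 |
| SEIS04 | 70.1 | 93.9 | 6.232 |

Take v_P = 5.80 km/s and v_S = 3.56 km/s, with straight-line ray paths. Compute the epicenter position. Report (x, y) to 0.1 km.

Distance from S−P lag: d = Δt · v_P v_S / (v_P − v_S) = Δt · (5.80·3.56)/(5.80−3.56) ≈ 9.2179·Δt.
So d_SEIS02 = 396.11, d_SEIS03 = 120.68, d_SEIS04 = 57.45 km.
Circle about each station: (x + 179.2)² + (y + 174.4)² = 396.11²; (x − 201.3)² + (y + 15.2)² = 120.68²; (x − 70.1)² + (y − 93.9)² = 57.45².
Subtracting the SEIS02 equation from the SEIS03 and SEIS04 equations removes the quadratic terms:
761.0 x + 318.4 y = 120564.20
498.6 x + 536.6 y = 104805.85
Solving the 2×2 system: x ≈ 125.5, y ≈ 78.7 km.

125.5 km east, 78.7 km north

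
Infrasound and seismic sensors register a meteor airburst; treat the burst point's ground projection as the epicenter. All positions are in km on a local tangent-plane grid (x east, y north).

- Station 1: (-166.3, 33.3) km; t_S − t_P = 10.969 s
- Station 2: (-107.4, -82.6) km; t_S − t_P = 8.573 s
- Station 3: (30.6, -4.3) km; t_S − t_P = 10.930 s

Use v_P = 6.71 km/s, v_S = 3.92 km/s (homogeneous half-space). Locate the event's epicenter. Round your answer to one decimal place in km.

Distance from S−P lag: d = Δt · v_P v_S / (v_P − v_S) = Δt · (6.71·3.92)/(6.71−3.92) ≈ 9.4277·Δt.
So d_Station 1 = 103.41, d_Station 2 = 80.82, d_Station 3 = 103.04 km.
Circle about each station: (x + 166.3)² + (y − 33.3)² = 103.41²; (x + 107.4)² + (y + 82.6)² = 80.82²; (x − 30.6)² + (y + 4.3)² = 103.04².
Subtracting the Station 1 equation from the Station 2 and Station 3 equations removes the quadratic terms:
117.8 x − 231.8 y = -6245.30
393.8 x − 75.2 y = -27733.34
Solving the 2×2 system: x ≈ -72.3, y ≈ -9.8 km.
Check against Station 1 (with the unrounded x, y): √((x + 166.3)²+(y − 33.3)²) = 103.41 ≈ 103.41 km. ✓

(-72.3, -9.8)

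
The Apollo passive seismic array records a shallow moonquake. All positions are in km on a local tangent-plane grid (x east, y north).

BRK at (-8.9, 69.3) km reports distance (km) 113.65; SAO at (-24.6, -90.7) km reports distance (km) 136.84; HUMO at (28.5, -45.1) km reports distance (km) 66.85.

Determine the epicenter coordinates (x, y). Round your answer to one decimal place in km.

Circle about each station: (x + 8.9)² + (y − 69.3)² = 113.65²; (x + 24.6)² + (y + 90.7)² = 136.84²; (x − 28.5)² + (y + 45.1)² = 66.85².
Subtracting the BRK equation from the SAO and HUMO equations removes the quadratic terms:
-31.4 x − 320.0 y = -1858.91
74.8 x − 228.8 y = 6411.96
Solving the 2×2 system: x ≈ 79.6, y ≈ -2.0 km.

79.6 km east, -2.0 km north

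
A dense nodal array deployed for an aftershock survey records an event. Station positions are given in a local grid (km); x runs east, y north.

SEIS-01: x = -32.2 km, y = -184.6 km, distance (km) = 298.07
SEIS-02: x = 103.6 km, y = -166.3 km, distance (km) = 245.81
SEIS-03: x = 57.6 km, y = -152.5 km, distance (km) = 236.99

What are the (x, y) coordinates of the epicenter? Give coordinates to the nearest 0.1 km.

Circle about each station: (x + 32.2)² + (y + 184.6)² = 298.07²; (x − 103.6)² + (y + 166.3)² = 245.81²; (x − 57.6)² + (y + 152.5)² = 236.99².
Subtracting pairs of circle equations eliminates x²+y² and gives linear equations (the radical axes):
271.6 x + 36.6 y = 31697.82
179.6 x + 64.2 y = 24141.47
Solving the 2×2 system: x ≈ 106.0, y ≈ 79.5 km.

106.0 km east, 79.5 km north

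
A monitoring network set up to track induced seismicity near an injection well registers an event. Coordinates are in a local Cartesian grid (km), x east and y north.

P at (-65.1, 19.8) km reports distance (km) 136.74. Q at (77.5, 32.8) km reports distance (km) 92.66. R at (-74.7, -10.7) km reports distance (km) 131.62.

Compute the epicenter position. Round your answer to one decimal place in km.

49.1 km east, -55.4 km north

Circle about each station: (x + 65.1)² + (y − 19.8)² = 136.74²; (x − 77.5)² + (y − 32.8)² = 92.66²; (x + 74.7)² + (y + 10.7)² = 131.62².
Subtracting the P equation from the Q and R equations removes the quadratic terms:
285.2 x + 26.0 y = 12563.99
-19.2 x − 61.0 y = 2438.53
Solving the 2×2 system: x ≈ 49.1, y ≈ -55.4 km.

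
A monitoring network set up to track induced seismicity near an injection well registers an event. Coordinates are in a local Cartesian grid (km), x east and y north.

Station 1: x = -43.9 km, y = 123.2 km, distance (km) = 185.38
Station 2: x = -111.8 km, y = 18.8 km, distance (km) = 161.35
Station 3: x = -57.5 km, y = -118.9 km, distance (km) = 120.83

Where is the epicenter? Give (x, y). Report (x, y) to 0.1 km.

x ≈ 37.0 km, y ≈ -43.6 km

Circle about each station: (x + 43.9)² + (y − 123.2)² = 185.38²; (x + 111.8)² + (y − 18.8)² = 161.35²; (x + 57.5)² + (y + 118.9)² = 120.83².
Subtracting the Station 1 equation from the Station 2 and Station 3 equations removes the quadratic terms:
-135.8 x − 208.8 y = 4079.15
-27.2 x − 484.2 y = 20103.87
Solving the 2×2 system: x ≈ 37.0, y ≈ -43.6 km.
Check against Station 1 (with the unrounded x, y): √((x + 43.9)²+(y − 123.2)²) = 185.38 ≈ 185.38 km. ✓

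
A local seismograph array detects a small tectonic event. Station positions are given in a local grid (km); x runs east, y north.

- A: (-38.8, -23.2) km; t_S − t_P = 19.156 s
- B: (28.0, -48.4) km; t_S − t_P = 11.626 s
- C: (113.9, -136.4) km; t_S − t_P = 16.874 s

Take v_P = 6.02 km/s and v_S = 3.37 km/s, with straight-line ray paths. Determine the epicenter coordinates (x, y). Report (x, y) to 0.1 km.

Distance from S−P lag: d = Δt · v_P v_S / (v_P − v_S) = Δt · (6.02·3.37)/(6.02−3.37) ≈ 7.6556·Δt.
So d_A = 146.65, d_B = 89.00, d_C = 129.18 km.
Circle about each station: (x + 38.8)² + (y + 23.2)² = 146.65²; (x − 28.0)² + (y + 48.4)² = 89.00²; (x − 113.9)² + (y + 136.4)² = 129.18².
Subtracting pairs of circle equations eliminates x²+y² and gives linear equations (the radical axes):
133.6 x − 50.4 y = 14668.10
305.4 x − 226.4 y = 34353.24
Solving the 2×2 system: x ≈ 107.0, y ≈ -7.4 km.

(107.0, -7.4)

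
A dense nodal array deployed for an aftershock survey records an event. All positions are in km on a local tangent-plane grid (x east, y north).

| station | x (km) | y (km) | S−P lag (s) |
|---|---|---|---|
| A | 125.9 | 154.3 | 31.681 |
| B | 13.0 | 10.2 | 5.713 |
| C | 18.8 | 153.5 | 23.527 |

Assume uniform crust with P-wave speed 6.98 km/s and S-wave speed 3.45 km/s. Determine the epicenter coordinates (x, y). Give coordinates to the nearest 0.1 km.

Distance from S−P lag: d = Δt · v_P v_S / (v_P − v_S) = Δt · (6.98·3.45)/(6.98−3.45) ≈ 6.8218·Δt.
So d_A = 216.12, d_B = 38.97, d_C = 160.50 km.
Circle about each station: (x − 125.9)² + (y − 154.3)² = 216.12²; (x − 13.0)² + (y − 10.2)² = 38.97²; (x − 18.8)² + (y − 153.5)² = 160.50².
Subtracting the A equation from the B and C equations removes the quadratic terms:
-225.8 x − 288.2 y = 5802.93
-214.2 x − 1.6 y = 5203.99
Solving the 2×2 system: x ≈ -24.3, y ≈ -1.1 km.
Check against A (with the unrounded x, y): √((x − 125.9)²+(y − 154.3)²) = 216.12 ≈ 216.12 km. ✓

(-24.3, -1.1)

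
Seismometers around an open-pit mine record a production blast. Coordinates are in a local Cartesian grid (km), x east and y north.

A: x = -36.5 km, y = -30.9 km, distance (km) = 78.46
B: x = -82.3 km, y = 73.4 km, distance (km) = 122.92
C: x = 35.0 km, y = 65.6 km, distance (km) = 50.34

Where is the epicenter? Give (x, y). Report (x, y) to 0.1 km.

Circle about each station: (x + 36.5)² + (y + 30.9)² = 78.46²; (x + 82.3)² + (y − 73.4)² = 122.92²; (x − 35.0)² + (y − 65.6)² = 50.34².
Subtracting pairs of circle equations eliminates x²+y² and gives linear equations (the radical axes):
-91.6 x + 208.6 y = 920.44
143.0 x + 193.0 y = 6863.16
Solving the 2×2 system: x ≈ 26.4, y ≈ 16.0 km.
Check against A (with the unrounded x, y): √((x + 36.5)²+(y + 30.9)²) = 78.46 ≈ 78.46 km. ✓

26.4 km east, 16.0 km north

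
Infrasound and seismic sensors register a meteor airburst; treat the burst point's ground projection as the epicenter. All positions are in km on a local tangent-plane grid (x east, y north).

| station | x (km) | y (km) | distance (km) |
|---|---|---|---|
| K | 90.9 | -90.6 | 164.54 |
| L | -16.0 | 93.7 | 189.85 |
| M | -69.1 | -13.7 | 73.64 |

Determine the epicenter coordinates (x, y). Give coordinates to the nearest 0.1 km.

Circle about each station: (x − 90.9)² + (y + 90.6)² = 164.54²; (x + 16.0)² + (y − 93.7)² = 189.85²; (x + 69.1)² + (y + 13.7)² = 73.64².
Subtracting the K equation from the L and M equations removes the quadratic terms:
-213.8 x + 368.6 y = -16405.09
-320.0 x + 153.8 y = 10141.89
Solving the 2×2 system: x ≈ -73.6, y ≈ -87.2 km.

-73.6 km east, -87.2 km north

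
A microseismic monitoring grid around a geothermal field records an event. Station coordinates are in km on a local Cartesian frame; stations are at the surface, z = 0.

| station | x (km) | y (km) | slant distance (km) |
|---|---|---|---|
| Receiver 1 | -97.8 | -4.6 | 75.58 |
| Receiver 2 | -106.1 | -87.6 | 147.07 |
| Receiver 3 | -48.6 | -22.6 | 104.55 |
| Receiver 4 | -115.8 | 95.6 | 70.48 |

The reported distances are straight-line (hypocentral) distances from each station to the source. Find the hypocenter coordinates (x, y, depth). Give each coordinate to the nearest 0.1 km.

Each station gives a sphere (x−x_i)² + (y−y_i)² + z² = d_i² (stations at z=0).
Subtracting the Receiver 1 sphere from Receiver 2 and Receiver 3: z² cancels, leaving linear equations in x and y:
-16.6 x − 166.0 y = -6572.28
98.4 x − 36.0 y = -11931.65
Solving: x ≈ -103.003, y ≈ 49.892 km (keep extra digits for the depth step; rounded: -103.0, 49.9).
Then from the Receiver 1 sphere: z² = 75.58² − (x + 97.8)² − (y + 4.6)² with x = -103.003, y = 49.892, so z ≈ 52.114 ≈ 52.1 km.

(-103.0, 49.9, 52.1)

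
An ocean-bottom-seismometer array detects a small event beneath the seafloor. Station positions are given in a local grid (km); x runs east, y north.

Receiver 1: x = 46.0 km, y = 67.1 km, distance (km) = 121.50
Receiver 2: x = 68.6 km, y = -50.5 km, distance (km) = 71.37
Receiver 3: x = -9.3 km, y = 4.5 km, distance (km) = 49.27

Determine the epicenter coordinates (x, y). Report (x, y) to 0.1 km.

(-2.5, -44.3)

Circle about each station: (x − 46.0)² + (y − 67.1)² = 121.50²; (x − 68.6)² + (y + 50.5)² = 71.37²; (x + 9.3)² + (y − 4.5)² = 49.27².
Subtracting the Receiver 1 equation from the Receiver 2 and Receiver 3 equations removes the quadratic terms:
45.2 x − 235.2 y = 10306.37
-110.6 x − 125.2 y = 5823.05
Solving the 2×2 system: x ≈ -2.5, y ≈ -44.3 km.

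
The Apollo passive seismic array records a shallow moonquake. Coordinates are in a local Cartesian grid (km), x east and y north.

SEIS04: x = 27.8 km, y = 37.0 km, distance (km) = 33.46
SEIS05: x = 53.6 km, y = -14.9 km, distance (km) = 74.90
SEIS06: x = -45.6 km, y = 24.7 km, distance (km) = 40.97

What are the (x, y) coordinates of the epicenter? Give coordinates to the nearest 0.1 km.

Circle about each station: (x − 27.8)² + (y − 37.0)² = 33.46²; (x − 53.6)² + (y + 14.9)² = 74.90²; (x + 45.6)² + (y − 24.7)² = 40.97².
Subtracting the SEIS04 equation from the SEIS05 and SEIS06 equations removes the quadratic terms:
51.6 x − 103.8 y = -3537.31
-146.8 x − 24.6 y = -11.36
Solving the 2×2 system: x ≈ -5.2, y ≈ 31.5 km.

-5.2 km east, 31.5 km north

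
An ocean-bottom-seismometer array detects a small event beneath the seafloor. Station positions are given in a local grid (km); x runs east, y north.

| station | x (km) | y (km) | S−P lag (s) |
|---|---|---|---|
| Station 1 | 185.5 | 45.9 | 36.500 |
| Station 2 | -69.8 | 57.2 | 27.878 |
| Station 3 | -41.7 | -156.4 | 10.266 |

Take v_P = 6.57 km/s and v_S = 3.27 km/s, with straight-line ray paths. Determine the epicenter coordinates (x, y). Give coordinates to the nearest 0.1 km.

Distance from S−P lag: d = Δt · v_P v_S / (v_P − v_S) = Δt · (6.57·3.27)/(6.57−3.27) ≈ 6.5103·Δt.
So d_Station 1 = 237.62, d_Station 2 = 181.49, d_Station 3 = 66.83 km.
Circle about each station: (x − 185.5)² + (y − 45.9)² = 237.62²; (x + 69.8)² + (y − 57.2)² = 181.49²; (x + 41.7)² + (y + 156.4)² = 66.83².
Subtracting pairs of circle equations eliminates x²+y² and gives linear equations (the radical axes):
-510.6 x + 22.6 y = -4848.54
-454.4 x − 404.6 y = 41679.81
Solving the 2×2 system: x ≈ 4.7, y ≈ -108.3 km.

4.7 km east, -108.3 km north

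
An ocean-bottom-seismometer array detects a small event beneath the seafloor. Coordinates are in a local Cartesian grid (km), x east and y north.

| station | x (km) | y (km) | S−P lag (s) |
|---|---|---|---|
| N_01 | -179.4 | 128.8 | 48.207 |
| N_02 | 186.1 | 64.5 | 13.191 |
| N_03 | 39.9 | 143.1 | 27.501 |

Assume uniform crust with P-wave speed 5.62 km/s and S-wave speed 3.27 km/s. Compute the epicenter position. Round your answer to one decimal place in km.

Distance from S−P lag: d = Δt · v_P v_S / (v_P − v_S) = Δt · (5.62·3.27)/(5.62−3.27) ≈ 7.8202·Δt.
So d_N_01 = 376.99, d_N_02 = 103.16, d_N_03 = 215.06 km.
Circle about each station: (x + 179.4)² + (y − 128.8)² = 376.99²; (x − 186.1)² + (y − 64.5)² = 103.16²; (x − 39.9)² + (y − 143.1)² = 215.06².
Subtracting the N_01 equation from the N_02 and N_03 equations removes the quadratic terms:
731.0 x − 128.6 y = 121499.13
438.6 x + 28.6 y = 69166.48
Solving the 2×2 system: x ≈ 160.0, y ≈ -35.3 km.
Check against N_01 (with the unrounded x, y): √((x + 179.4)²+(y − 128.8)²) = 376.99 ≈ 376.99 km. ✓

160.0 km east, -35.3 km north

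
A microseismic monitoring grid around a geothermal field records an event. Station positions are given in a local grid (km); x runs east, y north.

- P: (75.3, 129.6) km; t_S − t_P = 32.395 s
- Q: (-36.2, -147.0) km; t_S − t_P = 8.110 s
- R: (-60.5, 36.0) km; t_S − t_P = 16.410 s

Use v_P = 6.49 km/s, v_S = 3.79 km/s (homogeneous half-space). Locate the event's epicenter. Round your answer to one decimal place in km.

-99.2 km east, -108.4 km north

Distance from S−P lag: d = Δt · v_P v_S / (v_P − v_S) = Δt · (6.49·3.79)/(6.49−3.79) ≈ 9.1100·Δt.
So d_P = 295.12, d_Q = 73.88, d_R = 149.50 km.
Circle about each station: (x − 75.3)² + (y − 129.6)² = 295.12²; (x + 36.2)² + (y + 147.0)² = 73.88²; (x + 60.5)² + (y − 36.0)² = 149.50².
Subtracting pairs of circle equations eliminates x²+y² and gives linear equations (the radical axes):
-223.0 x − 553.2 y = 82090.75
-271.6 x − 187.2 y = 47235.56
Solving the 2×2 system: x ≈ -99.2, y ≈ -108.4 km.
Check against P (with the unrounded x, y): √((x − 75.3)²+(y − 129.6)²) = 295.12 ≈ 295.12 km. ✓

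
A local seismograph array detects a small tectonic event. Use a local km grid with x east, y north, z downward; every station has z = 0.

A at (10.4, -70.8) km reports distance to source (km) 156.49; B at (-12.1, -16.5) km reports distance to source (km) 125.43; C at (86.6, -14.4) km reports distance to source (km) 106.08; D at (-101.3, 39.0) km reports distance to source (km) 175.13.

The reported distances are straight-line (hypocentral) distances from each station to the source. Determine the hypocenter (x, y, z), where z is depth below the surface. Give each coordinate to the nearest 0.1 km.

Each station gives a sphere (x−x_i)² + (y−y_i)² + z² = d_i² (stations at z=0).
Subtracting the A sphere from B and C: z² cancels, leaving linear equations in x and y:
-45.0 x + 108.6 y = 4054.30
152.4 x + 112.8 y = 15822.27
Solving: x ≈ 58.307, y ≈ 61.493 km (keep extra digits for the depth step; rounded: 58.3, 61.5).
Then from the A sphere: z² = 156.49² − (x − 10.4)² − (y + 70.8)² with x = 58.307, y = 61.493, so z ≈ 68.503 ≈ 68.5 km.
Check against D (with the unrounded solution): distance 175.14 ≈ 175.13 km. ✓

(58.3, 61.5, 68.5)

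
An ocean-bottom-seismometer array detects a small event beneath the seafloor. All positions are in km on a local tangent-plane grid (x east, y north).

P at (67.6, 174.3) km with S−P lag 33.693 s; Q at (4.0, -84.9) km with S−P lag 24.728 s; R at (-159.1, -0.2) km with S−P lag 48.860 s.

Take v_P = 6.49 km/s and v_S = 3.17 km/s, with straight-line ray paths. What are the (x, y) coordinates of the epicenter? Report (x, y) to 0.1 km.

Distance from S−P lag: d = Δt · v_P v_S / (v_P − v_S) = Δt · (6.49·3.17)/(6.49−3.17) ≈ 6.1968·Δt.
So d_P = 208.79, d_Q = 153.23, d_R = 302.77 km.
Circle about each station: (x − 67.6)² + (y − 174.3)² = 208.79²; (x − 4.0)² + (y + 84.9)² = 153.23²; (x + 159.1)² + (y + 0.2)² = 302.77².
Subtracting the P equation from the Q and R equations removes the quadratic terms:
-127.2 x − 518.4 y = -7612.41
-453.4 x − 349.0 y = -57713.81
Solving the 2×2 system: x ≈ 143.0, y ≈ -20.4 km.

143.0 km east, -20.4 km north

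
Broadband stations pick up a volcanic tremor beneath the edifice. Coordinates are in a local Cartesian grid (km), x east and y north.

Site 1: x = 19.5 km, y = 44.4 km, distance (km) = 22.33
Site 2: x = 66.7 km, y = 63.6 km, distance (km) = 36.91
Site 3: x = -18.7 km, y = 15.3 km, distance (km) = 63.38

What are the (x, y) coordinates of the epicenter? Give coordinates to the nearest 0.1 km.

Circle about each station: (x − 19.5)² + (y − 44.4)² = 22.33²; (x − 66.7)² + (y − 63.6)² = 36.91²; (x + 18.7)² + (y − 15.3)² = 63.38².
Subtracting pairs of circle equations eliminates x²+y² and gives linear equations (the radical axes):
94.4 x + 38.4 y = 5278.52
-76.4 x − 58.2 y = -5286.23
Solving the 2×2 system: x ≈ 40.7, y ≈ 37.4 km.
Check against Site 1 (with the unrounded x, y): √((x − 19.5)²+(y − 44.4)²) = 22.33 ≈ 22.33 km. ✓

40.7 km east, 37.4 km north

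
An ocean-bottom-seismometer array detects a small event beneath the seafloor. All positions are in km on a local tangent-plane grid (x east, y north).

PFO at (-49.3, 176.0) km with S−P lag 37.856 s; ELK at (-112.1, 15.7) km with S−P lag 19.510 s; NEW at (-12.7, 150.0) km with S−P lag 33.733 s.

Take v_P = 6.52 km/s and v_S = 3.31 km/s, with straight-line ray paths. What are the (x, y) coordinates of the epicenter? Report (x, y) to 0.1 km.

(-19.0, -76.7)

Distance from S−P lag: d = Δt · v_P v_S / (v_P − v_S) = Δt · (6.52·3.31)/(6.52−3.31) ≈ 6.7231·Δt.
So d_PFO = 254.51, d_ELK = 131.17, d_NEW = 226.79 km.
Circle about each station: (x + 49.3)² + (y − 176.0)² = 254.51²; (x + 112.1)² + (y − 15.7)² = 131.17²; (x + 12.7)² + (y − 150.0)² = 226.79².
Subtracting the PFO equation from the ELK and NEW equations removes the quadratic terms:
-125.6 x − 320.6 y = 26976.18
73.2 x − 52.0 y = 2596.44
Solving the 2×2 system: x ≈ -19.0, y ≈ -76.7 km.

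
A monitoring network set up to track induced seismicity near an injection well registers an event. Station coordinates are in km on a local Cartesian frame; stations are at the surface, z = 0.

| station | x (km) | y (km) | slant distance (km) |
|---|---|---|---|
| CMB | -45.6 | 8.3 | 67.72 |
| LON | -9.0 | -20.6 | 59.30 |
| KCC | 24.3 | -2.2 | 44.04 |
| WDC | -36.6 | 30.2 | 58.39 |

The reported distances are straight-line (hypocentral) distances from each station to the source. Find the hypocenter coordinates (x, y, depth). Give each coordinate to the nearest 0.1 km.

Each station gives a sphere (x−x_i)² + (y−y_i)² + z² = d_i² (stations at z=0).
Subtracting the CMB sphere from LON and KCC: z² cancels, leaving linear equations in x and y:
73.2 x − 57.8 y = -573.38
139.8 x − 21.0 y = 1093.56
Solving: x ≈ 11.500, y ≈ 24.484 km (keep extra digits for the depth step; rounded: 11.5, 24.5).
Then from the CMB sphere: z² = 67.72² − (x + 45.6)² − (y − 8.3)² with x = 11.500, y = 24.484, so z ≈ 32.614 ≈ 32.6 km.

(11.5, 24.5, 32.6)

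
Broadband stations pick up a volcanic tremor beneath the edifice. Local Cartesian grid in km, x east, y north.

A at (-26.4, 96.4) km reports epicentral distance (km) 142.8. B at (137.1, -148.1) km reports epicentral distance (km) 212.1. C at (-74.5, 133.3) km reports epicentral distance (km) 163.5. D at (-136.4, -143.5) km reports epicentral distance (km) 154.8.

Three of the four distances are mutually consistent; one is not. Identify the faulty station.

Solve using three stations at a time. Using B, C, D (subtract circle equations pairwise → linear system) gives (x, y) ≈ (-36.1, -25.6).
Distances from that point to each station vs reported:
  A: calculated 122.4 vs reported 142.8 → residual 20.4 km
  B: calculated 212.1 vs reported 212.1 → residual 0.0 km
  C: calculated 163.5 vs reported 163.5 → residual 0.0 km
  D: calculated 154.8 vs reported 154.8 → residual 0.0 km
B, C, D are mutually consistent (residuals ≈ 0); A is off by 20.4 km.

A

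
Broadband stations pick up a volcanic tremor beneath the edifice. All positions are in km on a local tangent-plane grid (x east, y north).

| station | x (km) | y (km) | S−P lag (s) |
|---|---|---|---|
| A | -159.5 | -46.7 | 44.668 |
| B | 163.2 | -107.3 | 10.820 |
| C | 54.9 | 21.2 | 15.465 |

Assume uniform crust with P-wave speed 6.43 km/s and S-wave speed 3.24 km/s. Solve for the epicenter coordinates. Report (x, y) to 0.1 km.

Distance from S−P lag: d = Δt · v_P v_S / (v_P − v_S) = Δt · (6.43·3.24)/(6.43−3.24) ≈ 6.5308·Δt.
So d_A = 291.72, d_B = 70.66, d_C = 101.00 km.
Circle about each station: (x + 159.5)² + (y + 46.7)² = 291.72²; (x − 163.2)² + (y + 107.3)² = 70.66²; (x − 54.9)² + (y − 21.2)² = 101.00².
Subtracting the A equation from the B and C equations removes the quadratic terms:
645.4 x − 121.2 y = 90634.11
428.8 x + 135.8 y = 50741.87
Solving the 2×2 system: x ≈ 132.2, y ≈ -43.8 km.

x ≈ 132.2 km, y ≈ -43.8 km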